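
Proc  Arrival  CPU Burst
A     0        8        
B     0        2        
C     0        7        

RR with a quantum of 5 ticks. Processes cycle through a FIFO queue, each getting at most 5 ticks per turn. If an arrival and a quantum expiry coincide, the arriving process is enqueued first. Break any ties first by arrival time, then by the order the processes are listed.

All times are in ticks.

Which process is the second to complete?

A

Timeline: | A 0-5 | B 5-7 | C 7-12 | A 12-15 | C 15-17 |
Completion: A=15  B=7  C=17
Finish order: B → A → C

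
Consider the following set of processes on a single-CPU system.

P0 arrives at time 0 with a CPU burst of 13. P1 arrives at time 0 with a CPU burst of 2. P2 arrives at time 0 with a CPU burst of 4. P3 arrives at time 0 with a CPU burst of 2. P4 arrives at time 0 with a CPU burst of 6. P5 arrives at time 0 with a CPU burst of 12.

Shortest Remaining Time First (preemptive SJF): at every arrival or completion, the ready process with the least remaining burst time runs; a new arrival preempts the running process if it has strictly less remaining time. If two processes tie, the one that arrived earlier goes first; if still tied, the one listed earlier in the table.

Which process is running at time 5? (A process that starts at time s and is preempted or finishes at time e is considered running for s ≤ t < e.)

P2

Gantt: | P1 0-2 | P3 2-4 | P2 4-8 | P4 8-14 | P5 14-26 | P0 26-39 |
Completion: P0=39  P1=2  P2=8  P3=4  P4=14  P5=26
Turnaround (C−A): P0=39  P1=2  P2=8  P3=4  P4=14  P5=26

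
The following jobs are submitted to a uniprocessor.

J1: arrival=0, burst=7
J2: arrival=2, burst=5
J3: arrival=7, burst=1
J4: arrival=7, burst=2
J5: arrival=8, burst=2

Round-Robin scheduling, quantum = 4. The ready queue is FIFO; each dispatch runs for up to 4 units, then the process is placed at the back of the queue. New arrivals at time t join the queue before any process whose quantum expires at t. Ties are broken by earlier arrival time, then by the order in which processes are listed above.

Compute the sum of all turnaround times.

46

Gantt: | J1 0-4 | J2 4-8 | J1 8-11 | J3 11-12 | J4 12-14 | J5 14-16 | J2 16-17 |
Completion: J1=11  J2=17  J3=12  J4=14  J5=16
Turnaround = completion − arrival: J1=11, J2=15, J3=5, J4=7, J5=8
Total turnaround = 11 + 15 + 5 + 7 + 8 = 46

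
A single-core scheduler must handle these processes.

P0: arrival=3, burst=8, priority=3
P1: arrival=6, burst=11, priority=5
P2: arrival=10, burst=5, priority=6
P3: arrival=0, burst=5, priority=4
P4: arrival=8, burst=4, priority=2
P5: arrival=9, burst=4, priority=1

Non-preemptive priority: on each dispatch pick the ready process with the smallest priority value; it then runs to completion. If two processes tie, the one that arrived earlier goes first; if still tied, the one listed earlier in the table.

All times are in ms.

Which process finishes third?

Timeline: | P3 0-5 | P0 5-13 | P5 13-17 | P4 17-21 | P1 21-32 | P2 32-37 |
Completion: P0=13  P1=32  P2=37  P3=5  P4=21  P5=17
Turnaround (C−A): P0=10  P1=26  P2=27  P3=5  P4=13  P5=8
Finish order: P3 → P0 → P5 → P4 → P1 → P2

P5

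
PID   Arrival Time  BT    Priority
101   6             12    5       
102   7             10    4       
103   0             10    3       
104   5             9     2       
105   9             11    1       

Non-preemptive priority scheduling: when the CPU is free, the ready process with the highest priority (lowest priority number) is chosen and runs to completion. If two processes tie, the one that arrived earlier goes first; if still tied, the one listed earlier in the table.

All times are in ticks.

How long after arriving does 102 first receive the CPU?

Timeline: | 103 0-10 | 105 10-21 | 104 21-30 | 102 30-40 | 101 40-52 |
Completion: 101=52  102=40  103=10  104=30  105=21
Turnaround (C−A): 101=46  102=33  103=10  104=25  105=12
Response(102) = first start − arrival = 30 − 7 = 23

23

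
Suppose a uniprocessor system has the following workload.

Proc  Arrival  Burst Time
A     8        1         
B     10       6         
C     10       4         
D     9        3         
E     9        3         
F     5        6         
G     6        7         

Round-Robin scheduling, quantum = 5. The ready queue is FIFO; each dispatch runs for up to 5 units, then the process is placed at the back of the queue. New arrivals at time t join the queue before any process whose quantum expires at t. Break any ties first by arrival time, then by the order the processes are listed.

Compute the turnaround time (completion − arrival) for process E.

Schedule: | idle 0-5 | F 5-10 | G 10-15 | A 15-16 | D 16-19 | E 19-22 | B 22-27 | C 27-31 | F 31-32 | G 32-34 | B 34-35 |
Completion: A=16  B=35  C=31  D=19  E=22  F=32  G=34
Turnaround(E) = completion − arrival = 22 − 9 = 13

13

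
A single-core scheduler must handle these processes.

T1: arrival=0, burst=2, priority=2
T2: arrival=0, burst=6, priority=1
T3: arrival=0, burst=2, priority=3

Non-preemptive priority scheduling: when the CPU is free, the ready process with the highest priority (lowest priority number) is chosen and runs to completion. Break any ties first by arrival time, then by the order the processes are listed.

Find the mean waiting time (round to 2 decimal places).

Schedule: | T2 0-6 | T1 6-8 | T3 8-10 |
Completion: T1=8  T2=6  T3=10
Turnaround (C−A): T1=8  T2=6  T3=10
Waiting times: T1=6, T2=0, T3=8
Average waiting = (6+0+8) / 3 = 14/3 = 4.67

4.67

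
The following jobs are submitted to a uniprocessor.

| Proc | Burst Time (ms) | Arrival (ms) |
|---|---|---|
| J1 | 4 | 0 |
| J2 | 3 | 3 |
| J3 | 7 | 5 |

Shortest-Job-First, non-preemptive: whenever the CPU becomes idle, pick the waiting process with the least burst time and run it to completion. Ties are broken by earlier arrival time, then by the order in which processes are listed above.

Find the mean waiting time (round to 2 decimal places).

1.00

Timeline: | J1 0-4 | J2 4-7 | J3 7-14 |
Completion: J1=4  J2=7  J3=14
Turnaround (C−A): J1=4  J2=4  J3=9
Waiting times: J1=0, J2=1, J3=2
Average waiting = (0+1+2) / 3 = 3/3 = 1.00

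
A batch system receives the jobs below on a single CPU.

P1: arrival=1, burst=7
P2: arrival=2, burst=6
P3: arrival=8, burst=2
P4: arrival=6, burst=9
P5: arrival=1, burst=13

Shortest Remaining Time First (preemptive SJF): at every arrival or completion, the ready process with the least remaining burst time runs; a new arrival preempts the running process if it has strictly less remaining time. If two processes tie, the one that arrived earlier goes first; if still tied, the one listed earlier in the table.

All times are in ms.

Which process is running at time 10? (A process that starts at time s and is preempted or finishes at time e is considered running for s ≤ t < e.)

Schedule: | idle 0-1 | P1 1-8 | P3 8-10 | P2 10-16 | P4 16-25 | P5 25-38 |
Completion: P1=8  P2=16  P3=10  P4=25  P5=38

P2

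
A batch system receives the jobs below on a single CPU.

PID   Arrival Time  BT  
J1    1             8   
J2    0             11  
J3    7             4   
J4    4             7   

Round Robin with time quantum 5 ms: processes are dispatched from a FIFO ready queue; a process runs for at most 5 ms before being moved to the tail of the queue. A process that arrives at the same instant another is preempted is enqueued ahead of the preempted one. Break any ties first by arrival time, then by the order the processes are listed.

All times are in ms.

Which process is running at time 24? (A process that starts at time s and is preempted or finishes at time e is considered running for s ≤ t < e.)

Timeline: | J2 0-5 | J1 5-10 | J4 10-15 | J2 15-20 | J3 20-24 | J1 24-27 | J4 27-29 | J2 29-30 |
Completion: J1=27  J2=30  J3=24  J4=29
Turnaround (C−A): J1=26  J2=30  J3=17  J4=25

J1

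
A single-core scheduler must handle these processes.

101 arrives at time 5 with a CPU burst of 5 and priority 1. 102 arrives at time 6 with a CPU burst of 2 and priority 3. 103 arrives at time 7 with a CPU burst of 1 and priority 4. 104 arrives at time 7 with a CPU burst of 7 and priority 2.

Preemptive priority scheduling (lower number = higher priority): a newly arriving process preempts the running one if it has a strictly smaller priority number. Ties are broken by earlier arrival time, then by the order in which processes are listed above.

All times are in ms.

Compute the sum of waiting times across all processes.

26

Schedule: | idle 0-5 | 101 5-10 | 104 10-17 | 102 17-19 | 103 19-20 |
Completion: 101=10  102=19  103=20  104=17
Turnaround (C−A): 101=5  102=13  103=13  104=10
Waiting = turnaround − burst: 101=0, 102=11, 103=12, 104=3
Total waiting = 0 + 11 + 12 + 3 = 26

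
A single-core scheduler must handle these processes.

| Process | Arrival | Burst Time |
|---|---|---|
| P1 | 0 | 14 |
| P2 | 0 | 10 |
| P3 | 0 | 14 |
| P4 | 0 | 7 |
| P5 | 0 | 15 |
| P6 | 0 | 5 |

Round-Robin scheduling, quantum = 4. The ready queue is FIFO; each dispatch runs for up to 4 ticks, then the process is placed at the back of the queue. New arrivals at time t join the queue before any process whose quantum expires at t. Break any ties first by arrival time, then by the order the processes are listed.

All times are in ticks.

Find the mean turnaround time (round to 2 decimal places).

53.33

Gantt: | P1 0-4 | P2 4-8 | P3 8-12 | P4 12-16 | P5 16-20 | P6 20-24 | P1 24-28 | P2 28-32 | P3 32-36 | P4 36-39 | P5 39-43 | P6 43-44 | P1 44-48 | P2 48-50 | P3 50-54 | P5 54-58 | P1 58-60 | P3 60-62 | P5 62-65 |
Completion: P1=60  P2=50  P3=62  P4=39  P5=65  P6=44
Turnaround times: P1=60, P2=50, P3=62, P4=39, P5=65, P6=44
Average turnaround = (60+50+62+39+65+44) / 6 = 320/6 = 53.33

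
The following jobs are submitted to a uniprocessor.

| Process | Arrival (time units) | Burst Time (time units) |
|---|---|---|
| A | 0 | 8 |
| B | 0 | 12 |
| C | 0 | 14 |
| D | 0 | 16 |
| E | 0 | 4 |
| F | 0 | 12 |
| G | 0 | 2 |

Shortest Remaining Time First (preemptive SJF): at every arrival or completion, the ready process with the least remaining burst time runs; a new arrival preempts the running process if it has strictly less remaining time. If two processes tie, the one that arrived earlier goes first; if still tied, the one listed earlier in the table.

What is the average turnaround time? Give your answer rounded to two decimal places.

Timeline: | G 0-2 | E 2-6 | A 6-14 | B 14-26 | F 26-38 | C 38-52 | D 52-68 |
Completion: A=14  B=26  C=52  D=68  E=6  F=38  G=2
Turnaround (C−A): A=14  B=26  C=52  D=68  E=6  F=38  G=2
Turnaround times: A=14, B=26, C=52, D=68, E=6, F=38, G=2
Average turnaround = (14+26+52+68+6+38+2) / 7 = 206/7 = 29.43

29.43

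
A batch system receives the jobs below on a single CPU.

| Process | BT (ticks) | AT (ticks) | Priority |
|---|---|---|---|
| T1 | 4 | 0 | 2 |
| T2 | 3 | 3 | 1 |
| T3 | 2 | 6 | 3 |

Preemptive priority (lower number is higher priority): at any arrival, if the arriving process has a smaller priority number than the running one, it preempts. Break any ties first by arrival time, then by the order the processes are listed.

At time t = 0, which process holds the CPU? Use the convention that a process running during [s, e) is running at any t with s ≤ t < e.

T1

Gantt: | T1 0-3 | T2 3-6 | T1 6-7 | T3 7-9 |
Completion: T1=7  T2=6  T3=9
Turnaround (C−A): T1=7  T2=3  T3=3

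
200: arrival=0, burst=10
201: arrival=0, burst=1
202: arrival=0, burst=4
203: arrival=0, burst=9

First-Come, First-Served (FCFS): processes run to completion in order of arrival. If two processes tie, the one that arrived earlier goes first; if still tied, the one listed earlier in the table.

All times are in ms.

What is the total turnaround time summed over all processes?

60

Schedule: | 200 0-10 | 201 10-11 | 202 11-15 | 203 15-24 |
Completion: 200=10  201=11  202=15  203=24
Turnaround (C−A): 200=10  201=11  202=15  203=24
Turnaround = completion − arrival: 200=10, 201=11, 202=15, 203=24
Total turnaround = 10 + 11 + 15 + 24 = 60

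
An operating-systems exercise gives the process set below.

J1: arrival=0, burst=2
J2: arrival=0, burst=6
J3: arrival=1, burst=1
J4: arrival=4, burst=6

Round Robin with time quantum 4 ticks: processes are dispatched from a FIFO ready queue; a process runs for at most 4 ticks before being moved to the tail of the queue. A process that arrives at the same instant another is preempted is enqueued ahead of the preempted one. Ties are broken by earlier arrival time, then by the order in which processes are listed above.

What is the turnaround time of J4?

Schedule: | J1 0-2 | J2 2-6 | J3 6-7 | J4 7-11 | J2 11-13 | J4 13-15 |
Completion: J1=2  J2=13  J3=7  J4=15
Turnaround (C−A): J1=2  J2=13  J3=6  J4=11
Turnaround(J4) = completion − arrival = 15 − 4 = 11

11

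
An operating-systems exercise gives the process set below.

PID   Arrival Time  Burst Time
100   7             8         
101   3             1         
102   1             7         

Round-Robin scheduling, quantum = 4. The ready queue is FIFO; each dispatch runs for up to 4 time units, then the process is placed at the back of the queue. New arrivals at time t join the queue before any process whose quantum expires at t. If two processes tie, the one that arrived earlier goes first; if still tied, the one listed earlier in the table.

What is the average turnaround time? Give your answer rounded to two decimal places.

Schedule: | idle 0-1 | 102 1-5 | 101 5-6 | 102 6-9 | 100 9-17 |
Completion: 100=17  101=6  102=9
Turnaround (C−A): 100=10  101=3  102=8
Turnaround times: 100=10, 101=3, 102=8
Average turnaround = (10+3+8) / 3 = 21/3 = 7.00

7.00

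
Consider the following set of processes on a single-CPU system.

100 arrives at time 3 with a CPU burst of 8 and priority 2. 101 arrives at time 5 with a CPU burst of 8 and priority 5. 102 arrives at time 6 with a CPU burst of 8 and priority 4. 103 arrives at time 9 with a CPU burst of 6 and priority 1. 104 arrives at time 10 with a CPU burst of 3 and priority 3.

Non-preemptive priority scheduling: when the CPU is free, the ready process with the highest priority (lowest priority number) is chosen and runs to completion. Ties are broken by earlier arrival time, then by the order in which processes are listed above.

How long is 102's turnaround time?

Timeline: | idle 0-3 | 100 3-11 | 103 11-17 | 104 17-20 | 102 20-28 | 101 28-36 |
Completion: 100=11  101=36  102=28  103=17  104=20
Turnaround(102) = completion − arrival = 28 − 6 = 22

22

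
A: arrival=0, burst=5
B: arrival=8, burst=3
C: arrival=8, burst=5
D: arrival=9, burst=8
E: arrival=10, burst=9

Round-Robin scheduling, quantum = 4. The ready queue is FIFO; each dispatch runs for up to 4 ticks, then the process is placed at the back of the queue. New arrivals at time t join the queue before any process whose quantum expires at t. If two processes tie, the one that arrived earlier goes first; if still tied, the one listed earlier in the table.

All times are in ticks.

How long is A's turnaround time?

5

Gantt: | A 0-5 | idle 5-8 | B 8-11 | C 11-15 | D 15-19 | E 19-23 | C 23-24 | D 24-28 | E 28-33 |
Completion: A=5  B=11  C=24  D=28  E=33
Turnaround (C−A): A=5  B=3  C=16  D=19  E=23
Turnaround(A) = completion − arrival = 5 − 0 = 5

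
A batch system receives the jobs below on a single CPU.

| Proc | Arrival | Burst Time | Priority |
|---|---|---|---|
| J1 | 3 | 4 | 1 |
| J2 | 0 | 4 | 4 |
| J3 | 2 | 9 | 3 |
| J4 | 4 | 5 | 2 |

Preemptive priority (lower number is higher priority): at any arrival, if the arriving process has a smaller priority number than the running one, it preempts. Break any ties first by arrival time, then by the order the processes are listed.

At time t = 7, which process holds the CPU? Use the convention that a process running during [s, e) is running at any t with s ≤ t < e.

Gantt: | J2 0-2 | J3 2-3 | J1 3-7 | J4 7-12 | J3 12-20 | J2 20-22 |
Completion: J1=7  J2=22  J3=20  J4=12

J4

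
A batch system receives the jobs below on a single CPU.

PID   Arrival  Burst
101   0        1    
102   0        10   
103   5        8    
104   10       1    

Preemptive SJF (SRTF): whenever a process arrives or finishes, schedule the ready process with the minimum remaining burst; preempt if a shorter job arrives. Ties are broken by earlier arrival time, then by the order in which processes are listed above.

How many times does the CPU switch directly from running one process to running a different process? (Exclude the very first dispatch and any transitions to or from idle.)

3

Schedule: | 101 0-1 | 102 1-11 | 104 11-12 | 103 12-20 |
Completion: 101=1  102=11  103=20  104=12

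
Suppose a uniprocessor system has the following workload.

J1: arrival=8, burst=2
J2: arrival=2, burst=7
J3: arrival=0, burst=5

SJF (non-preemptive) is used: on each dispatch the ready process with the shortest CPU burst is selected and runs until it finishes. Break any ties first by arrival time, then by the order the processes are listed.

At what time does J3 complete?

5

Timeline: | J3 0-5 | J2 5-12 | J1 12-14 |
Completion: J1=14  J2=12  J3=5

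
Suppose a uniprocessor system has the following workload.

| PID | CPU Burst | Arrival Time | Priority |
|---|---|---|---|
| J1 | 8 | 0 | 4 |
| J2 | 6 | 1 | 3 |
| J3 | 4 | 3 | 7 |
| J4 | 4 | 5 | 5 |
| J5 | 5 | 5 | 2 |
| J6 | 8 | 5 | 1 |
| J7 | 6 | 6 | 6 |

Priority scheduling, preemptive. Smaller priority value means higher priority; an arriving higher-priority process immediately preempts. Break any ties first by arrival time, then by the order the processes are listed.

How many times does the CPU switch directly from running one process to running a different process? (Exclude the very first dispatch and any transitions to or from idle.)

8

Schedule: | J1 0-1 | J2 1-5 | J6 5-13 | J5 13-18 | J2 18-20 | J1 20-27 | J4 27-31 | J7 31-37 | J3 37-41 |
Completion: J1=27  J2=20  J3=41  J4=31  J5=18  J6=13  J7=37
Turnaround (C−A): J1=27  J2=19  J3=38  J4=26  J5=13  J6=8  J7=31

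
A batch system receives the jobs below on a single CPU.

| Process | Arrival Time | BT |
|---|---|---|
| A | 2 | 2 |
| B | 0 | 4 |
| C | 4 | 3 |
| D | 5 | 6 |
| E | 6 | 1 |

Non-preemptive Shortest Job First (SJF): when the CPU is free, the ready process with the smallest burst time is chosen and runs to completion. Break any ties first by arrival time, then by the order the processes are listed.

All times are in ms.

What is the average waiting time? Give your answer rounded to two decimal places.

2.00

Gantt: | B 0-4 | A 4-6 | E 6-7 | C 7-10 | D 10-16 |
Completion: A=6  B=4  C=10  D=16  E=7
Turnaround (C−A): A=4  B=4  C=6  D=11  E=1
Waiting times: A=2, B=0, C=3, D=5, E=0
Average waiting = (2+0+3+5+0) / 5 = 10/5 = 2.00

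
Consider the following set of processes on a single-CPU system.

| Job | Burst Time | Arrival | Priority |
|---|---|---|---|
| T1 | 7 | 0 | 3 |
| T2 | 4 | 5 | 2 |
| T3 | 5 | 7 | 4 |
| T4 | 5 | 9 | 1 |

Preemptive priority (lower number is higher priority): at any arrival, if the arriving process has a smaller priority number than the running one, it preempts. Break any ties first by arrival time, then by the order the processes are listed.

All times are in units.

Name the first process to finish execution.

T2

Schedule: | T1 0-5 | T2 5-9 | T4 9-14 | T1 14-16 | T3 16-21 |
Completion: T1=16  T2=9  T3=21  T4=14
Turnaround (C−A): T1=16  T2=4  T3=14  T4=5
Finish order: T2 → T4 → T1 → T3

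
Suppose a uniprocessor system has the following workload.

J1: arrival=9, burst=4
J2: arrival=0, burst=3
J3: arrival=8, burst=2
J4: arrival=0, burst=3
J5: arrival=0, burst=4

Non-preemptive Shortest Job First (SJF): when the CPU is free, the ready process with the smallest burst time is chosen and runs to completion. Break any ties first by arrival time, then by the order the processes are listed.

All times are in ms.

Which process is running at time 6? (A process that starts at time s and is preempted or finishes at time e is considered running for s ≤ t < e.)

Schedule: | J2 0-3 | J4 3-6 | J5 6-10 | J3 10-12 | J1 12-16 |
Completion: J1=16  J2=3  J3=12  J4=6  J5=10

J5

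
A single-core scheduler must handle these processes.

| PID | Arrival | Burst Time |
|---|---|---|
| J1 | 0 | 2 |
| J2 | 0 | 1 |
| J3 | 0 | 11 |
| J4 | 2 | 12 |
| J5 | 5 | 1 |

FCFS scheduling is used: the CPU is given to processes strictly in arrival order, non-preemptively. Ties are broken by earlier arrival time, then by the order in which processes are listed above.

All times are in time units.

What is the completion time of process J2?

3

Timeline: | J1 0-2 | J2 2-3 | J3 3-14 | J4 14-26 | J5 26-27 |
Completion: J1=2  J2=3  J3=14  J4=26  J5=27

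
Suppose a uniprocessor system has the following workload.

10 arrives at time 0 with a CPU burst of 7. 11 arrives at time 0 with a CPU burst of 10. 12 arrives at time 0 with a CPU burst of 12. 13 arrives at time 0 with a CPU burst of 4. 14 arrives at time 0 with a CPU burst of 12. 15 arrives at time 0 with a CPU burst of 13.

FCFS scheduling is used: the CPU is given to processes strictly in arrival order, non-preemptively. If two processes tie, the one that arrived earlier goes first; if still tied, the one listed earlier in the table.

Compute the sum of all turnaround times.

189

Gantt: | 10 0-7 | 11 7-17 | 12 17-29 | 13 29-33 | 14 33-45 | 15 45-58 |
Completion: 10=7  11=17  12=29  13=33  14=45  15=58
Turnaround (C−A): 10=7  11=17  12=29  13=33  14=45  15=58
Turnaround = completion − arrival: 10=7, 11=17, 12=29, 13=33, 14=45, 15=58
Total turnaround = 7 + 17 + 29 + 33 + 45 + 58 = 189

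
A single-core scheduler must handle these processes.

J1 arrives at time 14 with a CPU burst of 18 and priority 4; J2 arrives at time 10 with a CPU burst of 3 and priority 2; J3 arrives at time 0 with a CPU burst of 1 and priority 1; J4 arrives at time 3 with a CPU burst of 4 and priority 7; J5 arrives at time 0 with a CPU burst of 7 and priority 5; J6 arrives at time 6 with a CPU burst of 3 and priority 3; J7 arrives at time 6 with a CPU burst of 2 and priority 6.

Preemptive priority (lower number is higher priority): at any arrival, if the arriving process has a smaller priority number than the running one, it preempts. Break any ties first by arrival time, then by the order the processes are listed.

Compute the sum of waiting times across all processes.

Timeline: | J3 0-1 | J5 1-6 | J6 6-9 | J5 9-10 | J2 10-13 | J5 13-14 | J1 14-32 | J7 32-34 | J4 34-38 |
Completion: J1=32  J2=13  J3=1  J4=38  J5=14  J6=9  J7=34
Waiting = turnaround − burst: J1=0, J2=0, J3=0, J4=31, J5=7, J6=0, J7=26
Total waiting = 0 + 0 + 0 + 31 + 7 + 0 + 26 = 64

64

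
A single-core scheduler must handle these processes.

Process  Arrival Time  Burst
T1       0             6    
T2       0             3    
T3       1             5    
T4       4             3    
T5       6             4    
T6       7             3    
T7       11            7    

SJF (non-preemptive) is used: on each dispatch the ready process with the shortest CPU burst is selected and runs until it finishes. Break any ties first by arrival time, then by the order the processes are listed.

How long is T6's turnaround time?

Schedule: | T2 0-3 | T3 3-8 | T4 8-11 | T6 11-14 | T5 14-18 | T1 18-24 | T7 24-31 |
Completion: T1=24  T2=3  T3=8  T4=11  T5=18  T6=14  T7=31
Turnaround (C−A): T1=24  T2=3  T3=7  T4=7  T5=12  T6=7  T7=20
Turnaround(T6) = completion − arrival = 14 − 7 = 7

7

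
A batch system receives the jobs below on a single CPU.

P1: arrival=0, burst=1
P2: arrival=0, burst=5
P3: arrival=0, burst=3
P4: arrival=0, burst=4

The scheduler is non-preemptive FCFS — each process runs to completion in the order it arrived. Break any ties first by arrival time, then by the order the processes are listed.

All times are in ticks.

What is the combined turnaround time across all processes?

29

Gantt: | P1 0-1 | P2 1-6 | P3 6-9 | P4 9-13 |
Completion: P1=1  P2=6  P3=9  P4=13
Turnaround (C−A): P1=1  P2=6  P3=9  P4=13
Turnaround = completion − arrival: P1=1, P2=6, P3=9, P4=13
Total turnaround = 1 + 6 + 9 + 13 = 29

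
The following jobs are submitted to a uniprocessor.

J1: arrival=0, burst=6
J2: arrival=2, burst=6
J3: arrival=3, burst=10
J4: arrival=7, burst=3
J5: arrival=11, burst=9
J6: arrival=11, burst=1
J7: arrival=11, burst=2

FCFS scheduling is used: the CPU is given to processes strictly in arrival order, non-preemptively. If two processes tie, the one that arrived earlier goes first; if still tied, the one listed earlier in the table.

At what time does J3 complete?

22

Timeline: | J1 0-6 | J2 6-12 | J3 12-22 | J4 22-25 | J5 25-34 | J6 34-35 | J7 35-37 |
Completion: J1=6  J2=12  J3=22  J4=25  J5=34  J6=35  J7=37
Turnaround (C−A): J1=6  J2=10  J3=19  J4=18  J5=23  J6=24  J7=26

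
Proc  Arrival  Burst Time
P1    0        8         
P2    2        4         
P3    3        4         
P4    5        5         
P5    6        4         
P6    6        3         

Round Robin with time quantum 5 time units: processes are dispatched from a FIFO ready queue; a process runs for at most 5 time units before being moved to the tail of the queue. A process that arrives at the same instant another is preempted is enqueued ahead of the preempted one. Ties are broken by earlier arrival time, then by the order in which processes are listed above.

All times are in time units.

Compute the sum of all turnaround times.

92

Schedule: | P1 0-5 | P2 5-9 | P3 9-13 | P4 13-18 | P1 18-21 | P5 21-25 | P6 25-28 |
Completion: P1=21  P2=9  P3=13  P4=18  P5=25  P6=28
Turnaround (C−A): P1=21  P2=7  P3=10  P4=13  P5=19  P6=22
Turnaround = completion − arrival: P1=21, P2=7, P3=10, P4=13, P5=19, P6=22
Total turnaround = 21 + 7 + 10 + 13 + 19 + 22 = 92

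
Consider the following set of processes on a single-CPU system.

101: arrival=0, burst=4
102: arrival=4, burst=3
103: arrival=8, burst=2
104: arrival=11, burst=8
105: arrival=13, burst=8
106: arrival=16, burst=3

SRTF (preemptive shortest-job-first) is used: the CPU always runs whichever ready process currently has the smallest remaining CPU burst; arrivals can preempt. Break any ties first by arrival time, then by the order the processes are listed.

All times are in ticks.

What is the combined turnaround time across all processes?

40

Gantt: | 101 0-4 | 102 4-7 | idle 7-8 | 103 8-10 | idle 10-11 | 104 11-19 | 106 19-22 | 105 22-30 |
Completion: 101=4  102=7  103=10  104=19  105=30  106=22
Turnaround (C−A): 101=4  102=3  103=2  104=8  105=17  106=6
Turnaround = completion − arrival: 101=4, 102=3, 103=2, 104=8, 105=17, 106=6
Total turnaround = 4 + 3 + 2 + 8 + 17 + 6 = 40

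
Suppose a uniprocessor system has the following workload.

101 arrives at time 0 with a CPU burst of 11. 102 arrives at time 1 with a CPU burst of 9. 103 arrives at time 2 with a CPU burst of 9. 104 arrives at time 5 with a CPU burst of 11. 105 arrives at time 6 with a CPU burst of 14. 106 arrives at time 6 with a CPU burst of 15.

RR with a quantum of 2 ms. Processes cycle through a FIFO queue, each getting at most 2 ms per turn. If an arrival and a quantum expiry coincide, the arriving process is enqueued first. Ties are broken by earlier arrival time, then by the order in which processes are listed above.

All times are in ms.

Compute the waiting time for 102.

35

Schedule: | 101 0-2 | 102 2-4 | 103 4-6 | 101 6-8 | 102 8-10 | 104 10-12 | 105 12-14 | 106 14-16 | 103 16-18 | 101 18-20 | 102 20-22 | 104 22-24 | 105 24-26 | 106 26-28 | 103 28-30 | 101 30-32 | 102 32-34 | 104 34-36 | 105 36-38 | 106 38-40 | 103 40-42 | 101 42-44 | 102 44-45 | 104 45-47 | 105 47-49 | 106 49-51 | 103 51-52 | 101 52-53 | 104 53-55 | 105 55-57 | 106 57-59 | 104 59-60 | 105 60-62 | 106 62-64 | 105 64-66 | 106 66-69 |
Completion: 101=53  102=45  103=52  104=60  105=66  106=69
Turnaround (C−A): 101=53  102=44  103=50  104=55  105=60  106=63
Waiting(102) = turnaround − burst = 44 − 9 = 35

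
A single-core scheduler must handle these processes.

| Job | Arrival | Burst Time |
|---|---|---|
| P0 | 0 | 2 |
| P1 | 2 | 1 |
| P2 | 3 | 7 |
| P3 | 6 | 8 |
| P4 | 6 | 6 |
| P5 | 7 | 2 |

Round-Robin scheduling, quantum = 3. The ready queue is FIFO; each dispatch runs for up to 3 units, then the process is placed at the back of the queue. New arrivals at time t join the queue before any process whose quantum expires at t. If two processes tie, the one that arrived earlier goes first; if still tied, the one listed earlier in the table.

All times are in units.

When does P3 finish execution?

26

Timeline: | P0 0-2 | P1 2-3 | P2 3-6 | P3 6-9 | P4 9-12 | P2 12-15 | P5 15-17 | P3 17-20 | P4 20-23 | P2 23-24 | P3 24-26 |
Completion: P0=2  P1=3  P2=24  P3=26  P4=23  P5=17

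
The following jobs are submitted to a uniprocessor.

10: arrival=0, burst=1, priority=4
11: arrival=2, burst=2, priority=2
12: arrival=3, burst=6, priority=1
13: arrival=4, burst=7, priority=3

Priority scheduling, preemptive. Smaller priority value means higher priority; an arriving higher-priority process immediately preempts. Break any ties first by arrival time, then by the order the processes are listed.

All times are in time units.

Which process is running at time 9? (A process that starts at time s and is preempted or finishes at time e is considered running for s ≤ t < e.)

Gantt: | 10 0-1 | idle 1-2 | 11 2-3 | 12 3-9 | 11 9-10 | 13 10-17 |
Completion: 10=1  11=10  12=9  13=17

11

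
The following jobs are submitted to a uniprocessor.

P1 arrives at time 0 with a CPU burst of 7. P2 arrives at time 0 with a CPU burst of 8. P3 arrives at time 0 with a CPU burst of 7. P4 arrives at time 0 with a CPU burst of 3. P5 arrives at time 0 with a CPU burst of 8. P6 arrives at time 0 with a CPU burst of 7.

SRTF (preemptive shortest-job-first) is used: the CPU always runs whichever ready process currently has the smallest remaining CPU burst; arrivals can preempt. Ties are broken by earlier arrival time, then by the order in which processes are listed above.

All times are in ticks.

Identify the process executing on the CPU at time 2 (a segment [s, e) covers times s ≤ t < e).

P4

Timeline: | P4 0-3 | P1 3-10 | P3 10-17 | P6 17-24 | P2 24-32 | P5 32-40 |
Completion: P1=10  P2=32  P3=17  P4=3  P5=40  P6=24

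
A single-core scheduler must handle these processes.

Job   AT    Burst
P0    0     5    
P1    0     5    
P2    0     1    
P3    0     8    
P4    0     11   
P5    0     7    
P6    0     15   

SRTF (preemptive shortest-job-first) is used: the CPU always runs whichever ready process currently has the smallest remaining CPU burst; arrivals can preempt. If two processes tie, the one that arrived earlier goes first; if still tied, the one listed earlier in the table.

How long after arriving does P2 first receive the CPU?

0

Gantt: | P2 0-1 | P0 1-6 | P1 6-11 | P5 11-18 | P3 18-26 | P4 26-37 | P6 37-52 |
Completion: P0=6  P1=11  P2=1  P3=26  P4=37  P5=18  P6=52
Response(P2) = first start − arrival = 0 − 0 = 0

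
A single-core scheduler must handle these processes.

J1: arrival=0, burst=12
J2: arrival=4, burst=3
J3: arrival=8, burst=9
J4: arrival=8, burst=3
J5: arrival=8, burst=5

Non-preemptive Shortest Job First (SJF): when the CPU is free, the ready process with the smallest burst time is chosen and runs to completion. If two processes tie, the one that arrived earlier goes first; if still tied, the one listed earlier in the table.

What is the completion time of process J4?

18

Schedule: | J1 0-12 | J2 12-15 | J4 15-18 | J5 18-23 | J3 23-32 |
Completion: J1=12  J2=15  J3=32  J4=18  J5=23
Turnaround (C−A): J1=12  J2=11  J3=24  J4=10  J5=15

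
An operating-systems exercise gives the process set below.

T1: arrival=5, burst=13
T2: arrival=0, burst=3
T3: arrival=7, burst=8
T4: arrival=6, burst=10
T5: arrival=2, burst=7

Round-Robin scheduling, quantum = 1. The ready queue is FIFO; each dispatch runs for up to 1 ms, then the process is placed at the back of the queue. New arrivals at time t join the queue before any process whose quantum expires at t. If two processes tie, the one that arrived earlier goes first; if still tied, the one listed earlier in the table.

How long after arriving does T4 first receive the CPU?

1

Schedule: | T2 0-2 | T5 2-3 | T2 3-4 | T5 4-5 | T1 5-6 | T5 6-7 | T4 7-8 | T1 8-9 | T3 9-10 | T5 10-11 | T4 11-12 | T1 12-13 | T3 13-14 | T5 14-15 | T4 15-16 | T1 16-17 | T3 17-18 | T5 18-19 | T4 19-20 | T1 20-21 | T3 21-22 | T5 22-23 | T4 23-24 | T1 24-25 | T3 25-26 | T4 26-27 | T1 27-28 | T3 28-29 | T4 29-30 | T1 30-31 | T3 31-32 | T4 32-33 | T1 33-34 | T3 34-35 | T4 35-36 | T1 36-37 | T4 37-38 | T1 38-41 |
Completion: T1=41  T2=4  T3=35  T4=38  T5=23
Turnaround (C−A): T1=36  T2=4  T3=28  T4=32  T5=21
Response(T4) = first start − arrival = 7 − 6 = 1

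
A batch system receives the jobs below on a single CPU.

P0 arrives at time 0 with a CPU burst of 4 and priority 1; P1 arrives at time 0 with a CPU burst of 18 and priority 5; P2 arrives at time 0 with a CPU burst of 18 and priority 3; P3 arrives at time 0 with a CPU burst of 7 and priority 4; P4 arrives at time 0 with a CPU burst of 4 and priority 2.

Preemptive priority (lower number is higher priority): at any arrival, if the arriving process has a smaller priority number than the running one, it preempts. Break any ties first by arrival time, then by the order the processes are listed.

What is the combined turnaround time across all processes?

Schedule: | P0 0-4 | P4 4-8 | P2 8-26 | P3 26-33 | P1 33-51 |
Completion: P0=4  P1=51  P2=26  P3=33  P4=8
Turnaround (C−A): P0=4  P1=51  P2=26  P3=33  P4=8
Turnaround = completion − arrival: P0=4, P1=51, P2=26, P3=33, P4=8
Total turnaround = 4 + 51 + 26 + 33 + 8 = 122

122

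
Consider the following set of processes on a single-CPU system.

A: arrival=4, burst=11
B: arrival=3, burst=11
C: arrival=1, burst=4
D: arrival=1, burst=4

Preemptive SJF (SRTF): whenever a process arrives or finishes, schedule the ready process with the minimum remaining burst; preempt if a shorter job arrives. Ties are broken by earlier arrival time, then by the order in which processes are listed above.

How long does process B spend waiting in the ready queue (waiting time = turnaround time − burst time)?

Gantt: | idle 0-1 | C 1-5 | D 5-9 | B 9-20 | A 20-31 |
Completion: A=31  B=20  C=5  D=9
Turnaround (C−A): A=27  B=17  C=4  D=8
Waiting(B) = turnaround − burst = 17 − 11 = 6

6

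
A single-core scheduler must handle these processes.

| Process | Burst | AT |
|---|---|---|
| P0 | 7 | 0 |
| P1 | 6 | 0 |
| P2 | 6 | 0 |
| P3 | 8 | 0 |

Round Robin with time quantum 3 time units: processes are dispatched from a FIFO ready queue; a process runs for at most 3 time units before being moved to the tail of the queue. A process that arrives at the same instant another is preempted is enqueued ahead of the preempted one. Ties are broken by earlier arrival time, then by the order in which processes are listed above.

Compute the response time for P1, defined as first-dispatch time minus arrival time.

Gantt: | P0 0-3 | P1 3-6 | P2 6-9 | P3 9-12 | P0 12-15 | P1 15-18 | P2 18-21 | P3 21-24 | P0 24-25 | P3 25-27 |
Completion: P0=25  P1=18  P2=21  P3=27
Turnaround (C−A): P0=25  P1=18  P2=21  P3=27
Response(P1) = first start − arrival = 3 − 0 = 3

3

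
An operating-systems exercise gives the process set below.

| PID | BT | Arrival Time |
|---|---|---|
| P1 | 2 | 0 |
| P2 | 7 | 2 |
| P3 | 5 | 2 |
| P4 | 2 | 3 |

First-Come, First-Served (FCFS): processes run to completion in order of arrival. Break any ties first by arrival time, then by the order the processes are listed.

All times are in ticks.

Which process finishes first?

P1

Schedule: | P1 0-2 | P2 2-9 | P3 9-14 | P4 14-16 |
Completion: P1=2  P2=9  P3=14  P4=16
Turnaround (C−A): P1=2  P2=7  P3=12  P4=13
Finish order: P1 → P2 → P3 → P4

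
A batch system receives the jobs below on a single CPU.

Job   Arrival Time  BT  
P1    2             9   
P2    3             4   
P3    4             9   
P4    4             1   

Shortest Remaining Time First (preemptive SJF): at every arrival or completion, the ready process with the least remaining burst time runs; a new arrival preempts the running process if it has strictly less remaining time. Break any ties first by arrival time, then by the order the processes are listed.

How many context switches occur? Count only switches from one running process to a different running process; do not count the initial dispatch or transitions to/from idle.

Timeline: | idle 0-2 | P1 2-3 | P2 3-4 | P4 4-5 | P2 5-8 | P1 8-16 | P3 16-25 |
Completion: P1=16  P2=8  P3=25  P4=5
Turnaround (C−A): P1=14  P2=5  P3=21  P4=1

5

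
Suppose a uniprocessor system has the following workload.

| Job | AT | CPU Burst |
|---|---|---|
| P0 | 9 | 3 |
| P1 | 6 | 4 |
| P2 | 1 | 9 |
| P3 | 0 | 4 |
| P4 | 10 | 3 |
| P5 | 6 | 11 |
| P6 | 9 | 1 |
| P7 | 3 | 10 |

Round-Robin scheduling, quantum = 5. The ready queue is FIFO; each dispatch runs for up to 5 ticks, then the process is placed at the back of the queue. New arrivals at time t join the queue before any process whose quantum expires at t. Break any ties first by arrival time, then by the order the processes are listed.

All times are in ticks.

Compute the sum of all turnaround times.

180

Gantt: | P3 0-4 | P2 4-9 | P7 9-14 | P1 14-18 | P5 18-23 | P0 23-26 | P6 26-27 | P2 27-31 | P4 31-34 | P7 34-39 | P5 39-45 |
Completion: P0=26  P1=18  P2=31  P3=4  P4=34  P5=45  P6=27  P7=39
Turnaround (C−A): P0=17  P1=12  P2=30  P3=4  P4=24  P5=39  P6=18  P7=36
Turnaround = completion − arrival: P0=17, P1=12, P2=30, P3=4, P4=24, P5=39, P6=18, P7=36
Total turnaround = 17 + 12 + 30 + 4 + 24 + 39 + 18 + 36 = 180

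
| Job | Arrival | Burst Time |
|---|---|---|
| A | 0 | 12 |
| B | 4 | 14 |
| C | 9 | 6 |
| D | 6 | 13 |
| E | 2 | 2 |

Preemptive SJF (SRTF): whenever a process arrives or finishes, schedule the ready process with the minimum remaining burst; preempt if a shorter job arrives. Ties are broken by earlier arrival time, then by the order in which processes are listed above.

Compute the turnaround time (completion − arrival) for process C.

11

Gantt: | A 0-2 | E 2-4 | A 4-14 | C 14-20 | D 20-33 | B 33-47 |
Completion: A=14  B=47  C=20  D=33  E=4
Turnaround(C) = completion − arrival = 20 − 9 = 11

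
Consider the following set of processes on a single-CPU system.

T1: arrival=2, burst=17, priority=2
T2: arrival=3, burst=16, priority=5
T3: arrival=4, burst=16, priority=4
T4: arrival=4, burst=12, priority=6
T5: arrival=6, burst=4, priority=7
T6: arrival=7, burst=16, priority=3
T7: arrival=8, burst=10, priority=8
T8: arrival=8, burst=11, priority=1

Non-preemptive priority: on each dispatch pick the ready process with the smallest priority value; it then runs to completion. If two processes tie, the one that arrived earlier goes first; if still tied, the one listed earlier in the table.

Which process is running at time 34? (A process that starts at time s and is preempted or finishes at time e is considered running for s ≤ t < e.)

T6

Gantt: | idle 0-2 | T1 2-19 | T8 19-30 | T6 30-46 | T3 46-62 | T2 62-78 | T4 78-90 | T5 90-94 | T7 94-104 |
Completion: T1=19  T2=78  T3=62  T4=90  T5=94  T6=46  T7=104  T8=30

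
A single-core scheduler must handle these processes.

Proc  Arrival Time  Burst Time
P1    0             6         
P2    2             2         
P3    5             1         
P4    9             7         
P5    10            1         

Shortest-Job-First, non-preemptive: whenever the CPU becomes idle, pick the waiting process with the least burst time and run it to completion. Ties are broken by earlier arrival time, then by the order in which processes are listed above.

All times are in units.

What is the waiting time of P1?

Timeline: | P1 0-6 | P3 6-7 | P2 7-9 | P4 9-16 | P5 16-17 |
Completion: P1=6  P2=9  P3=7  P4=16  P5=17
Turnaround (C−A): P1=6  P2=7  P3=2  P4=7  P5=7
Waiting(P1) = turnaround − burst = 6 − 6 = 0

0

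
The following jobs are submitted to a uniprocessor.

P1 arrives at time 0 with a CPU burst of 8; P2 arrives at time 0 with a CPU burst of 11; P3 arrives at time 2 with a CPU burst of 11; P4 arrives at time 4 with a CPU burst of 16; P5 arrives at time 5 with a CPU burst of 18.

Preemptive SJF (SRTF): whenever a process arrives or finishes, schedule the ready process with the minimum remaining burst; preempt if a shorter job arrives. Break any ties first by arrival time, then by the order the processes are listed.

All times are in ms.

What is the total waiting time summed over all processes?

Schedule: | P1 0-8 | P2 8-19 | P3 19-30 | P4 30-46 | P5 46-64 |
Completion: P1=8  P2=19  P3=30  P4=46  P5=64
Waiting = turnaround − burst: P1=0, P2=8, P3=17, P4=26, P5=41
Total waiting = 0 + 8 + 17 + 26 + 41 = 92

92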